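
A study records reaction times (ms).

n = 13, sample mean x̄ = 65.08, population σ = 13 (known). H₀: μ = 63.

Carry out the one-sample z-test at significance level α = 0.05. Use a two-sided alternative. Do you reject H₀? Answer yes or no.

SE = σ/√n = 13/√13 = 3.6056
z = (x̄−μ₀)/SE = (65.08−63)/3.6056 = 0.5769
p-value (two-sided) = 0.56401
At α=0.05: p ≥ α → fail to reject H₀

reject H₀: no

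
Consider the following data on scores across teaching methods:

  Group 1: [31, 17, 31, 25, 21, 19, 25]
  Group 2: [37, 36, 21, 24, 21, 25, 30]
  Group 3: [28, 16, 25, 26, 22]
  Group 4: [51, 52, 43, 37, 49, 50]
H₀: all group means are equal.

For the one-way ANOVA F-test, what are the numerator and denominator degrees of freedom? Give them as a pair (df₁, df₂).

k = 4 groups, N = 25 total
df = (k−1, N−k) = (4−1, 25−4) = (3, 21)

degrees of freedom = [3, 21]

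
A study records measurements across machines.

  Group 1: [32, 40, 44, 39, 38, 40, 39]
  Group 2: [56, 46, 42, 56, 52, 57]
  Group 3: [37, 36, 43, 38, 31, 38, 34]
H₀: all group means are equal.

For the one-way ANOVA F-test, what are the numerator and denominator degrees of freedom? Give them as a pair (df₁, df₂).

k = 3 groups, N = 20 total
df = (k−1, N−k) = (3−1, 20−3) = (2, 17)

degrees of freedom = [2, 17]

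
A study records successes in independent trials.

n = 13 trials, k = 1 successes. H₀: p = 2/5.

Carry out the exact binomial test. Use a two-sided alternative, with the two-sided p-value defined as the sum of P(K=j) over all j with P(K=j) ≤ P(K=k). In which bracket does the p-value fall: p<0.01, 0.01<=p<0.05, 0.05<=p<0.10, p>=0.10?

Exact binomial: n=13, k=1, p₀=2/5=0.4000
P(X=j) = C(n,j)·p₀^j·(1−p₀)^(n−j); p = Σ P(X=j) over j with P(X=j) ≤ P(X=1)
p-value (two-sided) = 0.02042
→ bracket: 0.01<=p<0.05

p-value bracket: 0.01<=p<0.05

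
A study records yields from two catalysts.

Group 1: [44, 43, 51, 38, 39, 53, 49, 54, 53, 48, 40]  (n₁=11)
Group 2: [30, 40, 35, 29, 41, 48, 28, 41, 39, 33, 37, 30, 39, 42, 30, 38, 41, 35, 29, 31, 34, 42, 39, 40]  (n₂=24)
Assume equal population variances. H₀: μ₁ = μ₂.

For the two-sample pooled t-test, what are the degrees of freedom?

df = n₁ + n₂ − 2 = 11 + 24 − 2 = 33

degrees of freedom = 33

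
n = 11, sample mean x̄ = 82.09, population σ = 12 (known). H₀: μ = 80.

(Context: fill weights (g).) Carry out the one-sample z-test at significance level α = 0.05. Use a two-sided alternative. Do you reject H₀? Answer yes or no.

reject H₀: no

SE = σ/√n = 12/√11 = 3.6181
z = (x̄−μ₀)/SE = (82.09−80)/3.6181 = 0.5776
p-value (two-sided) = 0.56350
At α=0.05: p ≥ α → fail to reject H₀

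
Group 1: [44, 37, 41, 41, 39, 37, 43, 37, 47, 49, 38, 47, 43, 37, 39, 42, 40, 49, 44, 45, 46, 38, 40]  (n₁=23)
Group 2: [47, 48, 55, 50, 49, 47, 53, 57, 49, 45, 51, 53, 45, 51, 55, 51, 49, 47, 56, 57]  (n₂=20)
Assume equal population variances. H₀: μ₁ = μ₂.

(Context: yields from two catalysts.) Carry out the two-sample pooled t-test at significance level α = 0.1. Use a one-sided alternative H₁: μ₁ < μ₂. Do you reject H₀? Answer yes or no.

reject H₀: yes

x̄₁=41.870, s₁=3.946, n₁=23
x̄₂=50.750, s₂=3.823, n₂=20
s_p² = [22·3.946² + 19·3.823²]/41 = 15.1307
SE = √(s_p²·(1/23+1/20)) = 1.1893
t = (41.870−50.750)/1.1893 = -7.4671
df = 41
p-value (one-sided, H₁ less) = 0.00000
At α=0.1: p < α → reject H₀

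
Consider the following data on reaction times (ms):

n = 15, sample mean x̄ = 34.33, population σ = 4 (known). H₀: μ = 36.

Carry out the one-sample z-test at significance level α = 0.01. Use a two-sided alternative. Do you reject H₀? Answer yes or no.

reject H₀: no

SE = σ/√n = 4/√15 = 1.0328
z = (x̄−μ₀)/SE = (34.33−36)/1.0328 = -1.6170
p-value (two-sided) = 0.10588
At α=0.01: p ≥ α → fail to reject H₀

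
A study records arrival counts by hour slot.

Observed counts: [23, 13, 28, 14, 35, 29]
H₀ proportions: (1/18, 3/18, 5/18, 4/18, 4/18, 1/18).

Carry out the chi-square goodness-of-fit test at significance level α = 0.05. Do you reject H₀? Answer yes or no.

n = 142; E_i = n·p_i = [7.89, 23.67, 39.44, 31.56, 31.56, 7.89]
χ² = (23−7.89)²/7.89 + (13−23.67)²/23.67 + (28−39.44)²/39.44 + (14−31.56)²/31.56 + (35−31.56)²/31.56 + (29−7.89)²/7.89 = 103.7106
df = 5
p-value (upper-tail) = 0.00000
At α=0.05: p < α → reject H₀

reject H₀: yes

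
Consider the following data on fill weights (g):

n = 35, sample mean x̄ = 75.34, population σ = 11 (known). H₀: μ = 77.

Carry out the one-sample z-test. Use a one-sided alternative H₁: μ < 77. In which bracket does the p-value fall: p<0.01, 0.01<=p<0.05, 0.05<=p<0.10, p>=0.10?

SE = σ/√n = 11/√35 = 1.8593
z = (x̄−μ₀)/SE = (75.34−77)/1.8593 = -0.8928
p-value (one-sided, H₁ less) = 0.18598
→ bracket: p>=0.10

p-value bracket: p>=0.10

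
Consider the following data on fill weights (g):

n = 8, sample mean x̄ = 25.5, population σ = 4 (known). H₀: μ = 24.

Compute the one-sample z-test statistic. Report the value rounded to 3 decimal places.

test statistic = 1.061

SE = σ/√n = 4/√8 = 1.4142
z = (x̄−μ₀)/SE = (25.5−24)/1.4142 = 1.0607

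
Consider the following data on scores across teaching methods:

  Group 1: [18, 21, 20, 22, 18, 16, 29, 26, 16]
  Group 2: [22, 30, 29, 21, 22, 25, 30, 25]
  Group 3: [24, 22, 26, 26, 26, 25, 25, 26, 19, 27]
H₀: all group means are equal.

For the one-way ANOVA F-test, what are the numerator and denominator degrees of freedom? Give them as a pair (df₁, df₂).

k = 3 groups, N = 27 total
df = (k−1, N−k) = (3−1, 27−3) = (2, 24)

degrees of freedom = [2, 24]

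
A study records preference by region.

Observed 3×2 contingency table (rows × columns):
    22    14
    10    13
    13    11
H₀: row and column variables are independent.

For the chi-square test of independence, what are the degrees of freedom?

degrees of freedom = 2

df = (r−1)(c−1) = (3−1)·(2−1) = 2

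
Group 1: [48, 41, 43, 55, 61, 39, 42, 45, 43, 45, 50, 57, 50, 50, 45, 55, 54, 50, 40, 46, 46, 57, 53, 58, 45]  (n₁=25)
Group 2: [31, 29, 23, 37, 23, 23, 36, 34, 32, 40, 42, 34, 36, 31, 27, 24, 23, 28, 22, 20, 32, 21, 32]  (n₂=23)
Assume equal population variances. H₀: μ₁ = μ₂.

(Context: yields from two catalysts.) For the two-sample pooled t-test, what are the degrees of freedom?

degrees of freedom = 46

df = n₁ + n₂ − 2 = 25 + 23 − 2 = 46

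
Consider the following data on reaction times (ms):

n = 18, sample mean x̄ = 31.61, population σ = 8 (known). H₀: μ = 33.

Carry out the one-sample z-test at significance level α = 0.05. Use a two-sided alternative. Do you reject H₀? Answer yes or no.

SE = σ/√n = 8/√18 = 1.8856
z = (x̄−μ₀)/SE = (31.61−33)/1.8856 = -0.7372
p-value (two-sided) = 0.46103
At α=0.05: p ≥ α → fail to reject H₀

reject H₀: no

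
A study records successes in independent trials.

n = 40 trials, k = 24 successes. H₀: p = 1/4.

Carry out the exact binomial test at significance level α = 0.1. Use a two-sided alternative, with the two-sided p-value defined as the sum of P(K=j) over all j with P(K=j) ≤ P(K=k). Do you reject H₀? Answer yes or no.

reject H₀: yes

Exact binomial: n=40, k=24, p₀=1/4=0.2500
P(X=j) = C(n,j)·p₀^j·(1−p₀)^(n−j); p = Σ P(X=j) over j with P(X=j) ≤ P(X=24)
p-value (two-sided) = 0.00000
At α=0.1: p < α → reject H₀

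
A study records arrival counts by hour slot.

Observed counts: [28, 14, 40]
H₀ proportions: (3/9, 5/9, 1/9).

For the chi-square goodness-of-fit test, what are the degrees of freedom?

df = k − 1 = 3 − 1 = 2

degrees of freedom = 2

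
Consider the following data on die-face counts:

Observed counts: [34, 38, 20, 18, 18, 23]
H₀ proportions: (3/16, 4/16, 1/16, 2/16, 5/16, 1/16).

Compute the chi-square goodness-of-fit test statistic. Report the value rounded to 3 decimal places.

n = 151; E_i = n·p_i = [28.31, 37.75, 9.44, 18.88, 47.19, 9.44]
χ² = (34−28.31)²/28.31 + (38−37.75)²/37.75 + (20−9.44)²/9.44 + (18−18.88)²/18.88 + (18−47.19)²/47.19 + (23−9.44)²/9.44 = 50.5506
df = 5

test statistic = 50.551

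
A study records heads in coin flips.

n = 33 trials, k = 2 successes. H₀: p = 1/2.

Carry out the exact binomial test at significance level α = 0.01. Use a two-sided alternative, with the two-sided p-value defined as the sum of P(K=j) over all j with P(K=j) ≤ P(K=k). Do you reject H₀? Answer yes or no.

reject H₀: yes

Exact binomial: n=33, k=2, p₀=1/2=0.5000
P(X=j) = C(n,j)·p₀^j·(1−p₀)^(n−j); p = Σ P(X=j) over j with P(X=j) ≤ P(X=2)
p-value (two-sided) = 0.00000
At α=0.01: p < α → reject H₀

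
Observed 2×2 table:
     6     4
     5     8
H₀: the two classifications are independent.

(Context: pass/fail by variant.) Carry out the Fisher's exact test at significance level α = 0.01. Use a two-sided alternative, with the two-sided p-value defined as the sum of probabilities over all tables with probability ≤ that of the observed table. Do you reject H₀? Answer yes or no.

reject H₀: no

Margins: r₁=10, r₂=13, c₁=11, c₂=12, n=23
p_obs = C(10,6)·C(13,5)/C(23,11); sum pmf over tables with pmf ≤ p_obs
p-value (two-sided) = 0.41365
At α=0.01: p ≥ α → fail to reject H₀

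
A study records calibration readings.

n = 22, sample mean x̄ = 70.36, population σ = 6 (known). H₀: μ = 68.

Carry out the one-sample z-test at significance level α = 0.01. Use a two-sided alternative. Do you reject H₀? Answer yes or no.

reject H₀: no

SE = σ/√n = 6/√22 = 1.2792
z = (x̄−μ₀)/SE = (70.36−68)/1.2792 = 1.8449
p-value (two-sided) = 0.06505
At α=0.01: p ≥ α → fail to reject H₀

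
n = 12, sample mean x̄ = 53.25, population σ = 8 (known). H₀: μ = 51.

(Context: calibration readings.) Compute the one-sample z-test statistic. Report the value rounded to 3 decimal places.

SE = σ/√n = 8/√12 = 2.3094
z = (x̄−μ₀)/SE = (53.25−51)/2.3094 = 0.9743

test statistic = 0.974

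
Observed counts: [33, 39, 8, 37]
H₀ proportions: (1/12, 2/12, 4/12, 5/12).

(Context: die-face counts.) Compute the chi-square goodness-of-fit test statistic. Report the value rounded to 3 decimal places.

n = 117; E_i = n·p_i = [9.75, 19.50, 39.00, 48.75]
χ² = (33−9.75)²/9.75 + (39−19.50)²/19.50 + (8−39.00)²/39.00 + (37−48.75)²/48.75 = 102.4154
df = 3

test statistic = 102.415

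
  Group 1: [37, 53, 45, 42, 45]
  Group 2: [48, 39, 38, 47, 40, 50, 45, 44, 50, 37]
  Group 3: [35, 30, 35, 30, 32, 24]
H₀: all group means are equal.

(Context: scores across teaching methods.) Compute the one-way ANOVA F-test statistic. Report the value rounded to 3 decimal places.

Group means [44.40, 43.80, 31.00], grand mean 40.286
SSB = Σnᵢ(x̄ᵢ−x̄)² = 725.486; SSW = ΣΣ(x−x̄ᵢ)² = 442.800
MSB = 725.486/2 = 362.7429; MSW = 442.800/18 = 24.6000
F = MSB/MSW = 14.7456
df = (2, 18)

test statistic = 14.746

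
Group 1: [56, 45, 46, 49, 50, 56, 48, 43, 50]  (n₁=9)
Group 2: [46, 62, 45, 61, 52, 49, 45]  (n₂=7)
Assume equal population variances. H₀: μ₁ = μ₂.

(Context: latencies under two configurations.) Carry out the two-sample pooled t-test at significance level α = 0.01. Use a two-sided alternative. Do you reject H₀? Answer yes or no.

x̄₁=49.222, s₁=4.494, n₁=9
x̄₂=51.429, s₂=7.323, n₂=7
s_p² = [8·4.494² + 6·7.323²]/14 = 34.5193
SE = √(s_p²·(1/9+1/7)) = 2.9609
t = (49.222−51.429)/2.9609 = -0.7452
df = 14
p-value (two-sided) = 0.46850
At α=0.01: p ≥ α → fail to reject H₀

reject H₀: no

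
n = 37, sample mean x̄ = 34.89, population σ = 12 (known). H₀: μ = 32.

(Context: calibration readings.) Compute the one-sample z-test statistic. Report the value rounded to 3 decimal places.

SE = σ/√n = 12/√37 = 1.9728
z = (x̄−μ₀)/SE = (34.89−32)/1.9728 = 1.4649

test statistic = 1.465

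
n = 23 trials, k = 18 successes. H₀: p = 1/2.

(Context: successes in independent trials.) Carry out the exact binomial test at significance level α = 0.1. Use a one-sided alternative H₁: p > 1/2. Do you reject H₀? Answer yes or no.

reject H₀: yes

Exact binomial: n=23, k=18, p₀=1/2=0.5000
P(X≥18) from Σ C(n,i)·p₀^i·(1−p₀)^(n−i)
p-value (one-sided, H₁ greater) = 0.00531
At α=0.1: p < α → reject H₀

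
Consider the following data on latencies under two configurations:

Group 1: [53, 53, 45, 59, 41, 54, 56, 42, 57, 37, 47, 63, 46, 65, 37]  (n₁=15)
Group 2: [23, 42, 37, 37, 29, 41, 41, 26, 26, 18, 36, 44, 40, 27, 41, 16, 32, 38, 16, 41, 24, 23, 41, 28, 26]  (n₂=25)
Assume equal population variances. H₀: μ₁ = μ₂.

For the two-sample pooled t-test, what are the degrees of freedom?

degrees of freedom = 38

df = n₁ + n₂ − 2 = 15 + 25 − 2 = 38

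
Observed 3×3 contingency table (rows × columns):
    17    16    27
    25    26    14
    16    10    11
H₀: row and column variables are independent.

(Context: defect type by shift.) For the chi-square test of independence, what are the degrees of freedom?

df = (r−1)(c−1) = (3−1)·(3−1) = 4

degrees of freedom = 4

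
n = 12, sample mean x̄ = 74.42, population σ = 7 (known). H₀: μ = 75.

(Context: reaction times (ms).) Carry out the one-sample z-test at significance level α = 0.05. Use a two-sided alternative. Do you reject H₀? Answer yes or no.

reject H₀: no

SE = σ/√n = 7/√12 = 2.0207
z = (x̄−μ₀)/SE = (74.42−75)/2.0207 = -0.2870
p-value (two-sided) = 0.77409
At α=0.05: p ≥ α → fail to reject H₀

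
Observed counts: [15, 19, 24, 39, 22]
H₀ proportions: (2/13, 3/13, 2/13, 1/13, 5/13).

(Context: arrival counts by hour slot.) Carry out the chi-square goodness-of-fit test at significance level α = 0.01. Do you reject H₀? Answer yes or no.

reject H₀: yes

n = 119; E_i = n·p_i = [18.31, 27.46, 18.31, 9.15, 45.77]
χ² = (15−18.31)²/18.31 + (19−27.46)²/27.46 + (24−18.31)²/18.31 + (39−9.15)²/9.15 + (22−45.77)²/45.77 = 114.6322
df = 4
p-value (upper-tail) = 0.00000
At α=0.01: p < α → reject H₀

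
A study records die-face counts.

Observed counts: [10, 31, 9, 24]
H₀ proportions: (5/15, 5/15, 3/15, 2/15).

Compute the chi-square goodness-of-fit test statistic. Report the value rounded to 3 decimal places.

test statistic = 32.865

n = 74; E_i = n·p_i = [24.67, 24.67, 14.80, 9.87]
χ² = (10−24.67)²/24.67 + (31−24.67)²/24.67 + (9−14.80)²/14.80 + (24−9.87)²/9.87 = 32.8649
df = 3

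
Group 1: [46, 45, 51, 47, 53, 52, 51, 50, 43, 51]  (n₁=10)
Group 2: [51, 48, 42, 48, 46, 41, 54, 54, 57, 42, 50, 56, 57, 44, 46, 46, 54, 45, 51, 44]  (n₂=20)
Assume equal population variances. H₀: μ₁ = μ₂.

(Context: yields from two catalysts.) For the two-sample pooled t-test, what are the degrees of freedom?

df = n₁ + n₂ − 2 = 10 + 20 − 2 = 28

degrees of freedom = 28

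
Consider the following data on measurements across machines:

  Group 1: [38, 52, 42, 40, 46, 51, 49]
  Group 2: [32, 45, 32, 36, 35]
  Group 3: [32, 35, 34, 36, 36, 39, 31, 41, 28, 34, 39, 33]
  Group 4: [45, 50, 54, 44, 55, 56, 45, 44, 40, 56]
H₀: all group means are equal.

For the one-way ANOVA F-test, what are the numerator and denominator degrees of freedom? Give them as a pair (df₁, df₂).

degrees of freedom = [3, 30]

k = 4 groups, N = 34 total
df = (k−1, N−k) = (4−1, 34−4) = (3, 30)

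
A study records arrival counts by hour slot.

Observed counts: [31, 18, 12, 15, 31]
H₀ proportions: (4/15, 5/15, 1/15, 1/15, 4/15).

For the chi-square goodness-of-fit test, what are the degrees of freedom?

degrees of freedom = 4

df = k − 1 = 5 − 1 = 4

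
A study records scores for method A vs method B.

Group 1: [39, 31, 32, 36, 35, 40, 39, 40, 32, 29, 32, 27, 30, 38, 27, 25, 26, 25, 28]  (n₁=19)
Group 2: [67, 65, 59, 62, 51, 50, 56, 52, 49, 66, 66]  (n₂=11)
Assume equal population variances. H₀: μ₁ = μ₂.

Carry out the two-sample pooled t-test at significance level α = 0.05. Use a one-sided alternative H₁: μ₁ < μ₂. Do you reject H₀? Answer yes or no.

x̄₁=32.158, s₁=5.273, n₁=19
x̄₂=58.455, s₂=7.118, n₂=11
s_p² = [18·5.273² + 10·7.118²]/28 = 35.9733
SE = √(s_p²·(1/19+1/11)) = 2.2724
t = (32.158−58.455)/2.2724 = -11.5724
df = 28
p-value (one-sided, H₁ less) = 0.00000
At α=0.05: p < α → reject H₀

reject H₀: yes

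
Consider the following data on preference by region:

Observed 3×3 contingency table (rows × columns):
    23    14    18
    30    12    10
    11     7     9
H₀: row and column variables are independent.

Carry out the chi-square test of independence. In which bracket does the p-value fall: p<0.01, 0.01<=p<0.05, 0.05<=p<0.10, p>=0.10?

Row totals [55, 52, 27], col totals [64, 33, 37], n=134
χ² = (23−26.27)²/26.27 + (14−13.54)²/13.54 + (18−15.19)²/15.19 + (30−24.84)²/24.84 + (12−12.81)²/12.81 + (10−14.36)²/14.36 + (11−12.90)²/12.90 + (7−6.65)²/6.65 + (9−7.46)²/7.46 = 4.0078
df = 4
p-value (upper-tail) = 0.40495
→ bracket: p>=0.10

p-value bracket: p>=0.10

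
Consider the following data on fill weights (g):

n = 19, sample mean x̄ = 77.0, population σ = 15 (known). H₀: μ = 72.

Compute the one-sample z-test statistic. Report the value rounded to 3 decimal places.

SE = σ/√n = 15/√19 = 3.4412
z = (x̄−μ₀)/SE = (77.0−72)/3.4412 = 1.4530

test statistic = 1.453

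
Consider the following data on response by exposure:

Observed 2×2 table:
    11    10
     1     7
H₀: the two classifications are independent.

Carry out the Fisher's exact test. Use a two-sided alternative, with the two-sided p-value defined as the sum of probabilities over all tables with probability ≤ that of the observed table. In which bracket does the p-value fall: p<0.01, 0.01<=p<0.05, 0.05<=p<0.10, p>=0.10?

Margins: r₁=21, r₂=8, c₁=12, c₂=17, n=29
p_obs = C(21,11)·C(8,1)/C(29,12); sum pmf over tables with pmf ≤ p_obs
p-value (two-sided) = 0.09257
→ bracket: 0.05<=p<0.10

p-value bracket: 0.05<=p<0.10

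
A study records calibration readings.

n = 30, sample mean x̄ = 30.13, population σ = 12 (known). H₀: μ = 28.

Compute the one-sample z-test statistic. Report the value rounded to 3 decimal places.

test statistic = 0.972

SE = σ/√n = 12/√30 = 2.1909
z = (x̄−μ₀)/SE = (30.13−28)/2.1909 = 0.9722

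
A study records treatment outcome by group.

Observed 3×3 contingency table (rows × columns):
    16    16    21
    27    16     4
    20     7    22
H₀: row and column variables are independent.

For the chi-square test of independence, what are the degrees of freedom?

df = (r−1)(c−1) = (3−1)·(3−1) = 4

degrees of freedom = 4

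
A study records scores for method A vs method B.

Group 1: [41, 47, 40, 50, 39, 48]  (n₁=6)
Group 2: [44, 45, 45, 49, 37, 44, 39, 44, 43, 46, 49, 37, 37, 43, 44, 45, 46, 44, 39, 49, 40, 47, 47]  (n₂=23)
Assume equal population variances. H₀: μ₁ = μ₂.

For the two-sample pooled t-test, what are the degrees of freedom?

df = n₁ + n₂ − 2 = 6 + 23 − 2 = 27

degrees of freedom = 27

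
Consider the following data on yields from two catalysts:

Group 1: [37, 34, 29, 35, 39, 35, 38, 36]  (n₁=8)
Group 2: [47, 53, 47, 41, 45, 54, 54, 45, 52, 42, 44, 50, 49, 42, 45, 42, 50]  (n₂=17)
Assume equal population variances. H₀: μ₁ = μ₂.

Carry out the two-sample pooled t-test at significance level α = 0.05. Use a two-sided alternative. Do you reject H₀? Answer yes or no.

x̄₁=35.375, s₁=3.068, n₁=8
x̄₂=47.176, s₂=4.419, n₂=17
s_p² = [7·3.068² + 16·4.419²]/23 = 16.4498
SE = √(s_p²·(1/8+1/17)) = 1.7389
t = (35.375−47.176)/1.7389 = -6.7866
df = 23
p-value (two-sided) = 0.00000
At α=0.05: p < α → reject H₀

reject H₀: yes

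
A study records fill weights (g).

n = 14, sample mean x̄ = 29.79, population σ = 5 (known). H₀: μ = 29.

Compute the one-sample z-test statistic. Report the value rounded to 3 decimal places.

SE = σ/√n = 5/√14 = 1.3363
z = (x̄−μ₀)/SE = (29.79−29)/1.3363 = 0.5912

test statistic = 0.591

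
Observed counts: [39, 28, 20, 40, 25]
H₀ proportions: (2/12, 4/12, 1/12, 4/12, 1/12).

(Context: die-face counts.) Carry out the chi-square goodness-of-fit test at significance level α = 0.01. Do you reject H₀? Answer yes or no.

n = 152; E_i = n·p_i = [25.33, 50.67, 12.67, 50.67, 12.67]
χ² = (39−25.33)²/25.33 + (28−50.67)²/50.67 + (20−12.67)²/12.67 + (40−50.67)²/50.67 + (25−12.67)²/12.67 = 36.0132
df = 4
p-value (upper-tail) = 0.00000
At α=0.01: p < α → reject H₀

reject H₀: yes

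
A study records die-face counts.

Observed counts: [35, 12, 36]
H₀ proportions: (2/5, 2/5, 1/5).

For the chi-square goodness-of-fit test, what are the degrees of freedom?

df = k − 1 = 3 − 1 = 2

degrees of freedom = 2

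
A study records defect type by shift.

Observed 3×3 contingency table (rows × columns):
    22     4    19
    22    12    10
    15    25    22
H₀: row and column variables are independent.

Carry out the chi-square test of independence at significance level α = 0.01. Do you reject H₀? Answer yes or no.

Row totals [45, 44, 62], col totals [59, 41, 51], n=151
χ² = (22−17.58)²/17.58 + (4−12.22)²/12.22 + (19−15.20)²/15.20 + (22−17.19)²/17.19 + (12−11.95)²/11.95 + (10−14.86)²/14.86 + (15−24.23)²/24.23 + (25−16.83)²/16.83 + (22−20.94)²/20.94 = 18.0507
df = 4
p-value (upper-tail) = 0.00121
At α=0.01: p < α → reject H₀

reject H₀: yes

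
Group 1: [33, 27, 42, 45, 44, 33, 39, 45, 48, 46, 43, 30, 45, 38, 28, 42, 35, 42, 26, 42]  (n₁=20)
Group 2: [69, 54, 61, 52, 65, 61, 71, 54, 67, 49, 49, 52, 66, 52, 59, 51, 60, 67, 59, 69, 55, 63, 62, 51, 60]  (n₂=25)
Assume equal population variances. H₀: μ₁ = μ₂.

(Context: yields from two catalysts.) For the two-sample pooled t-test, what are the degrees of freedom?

degrees of freedom = 43

df = n₁ + n₂ − 2 = 20 + 25 − 2 = 43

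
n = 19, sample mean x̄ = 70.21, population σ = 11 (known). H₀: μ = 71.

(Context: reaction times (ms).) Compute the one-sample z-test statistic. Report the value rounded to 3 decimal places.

SE = σ/√n = 11/√19 = 2.5236
z = (x̄−μ₀)/SE = (70.21−71)/2.5236 = -0.3130

test statistic = -0.313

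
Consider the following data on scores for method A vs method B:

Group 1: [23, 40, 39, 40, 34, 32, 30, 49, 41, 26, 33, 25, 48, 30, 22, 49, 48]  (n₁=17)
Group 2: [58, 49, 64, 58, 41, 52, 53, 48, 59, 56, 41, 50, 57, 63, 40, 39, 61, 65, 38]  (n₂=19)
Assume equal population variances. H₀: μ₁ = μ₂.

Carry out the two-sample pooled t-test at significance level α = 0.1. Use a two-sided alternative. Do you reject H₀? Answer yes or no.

reject H₀: yes

x̄₁=35.824, s₁=9.282, n₁=17
x̄₂=52.211, s₂=8.997, n₂=19
s_p² = [16·9.282² + 18·8.997²]/34 = 83.4008
SE = √(s_p²·(1/17+1/19)) = 3.0488
t = (35.824−52.211)/3.0488 = -5.3748
df = 34
p-value (two-sided) = 0.00001
At α=0.1: p < α → reject H₀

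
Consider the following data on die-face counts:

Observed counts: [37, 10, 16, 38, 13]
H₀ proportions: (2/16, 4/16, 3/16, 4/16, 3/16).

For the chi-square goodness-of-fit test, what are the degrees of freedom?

df = k − 1 = 5 − 1 = 4

degrees of freedom = 4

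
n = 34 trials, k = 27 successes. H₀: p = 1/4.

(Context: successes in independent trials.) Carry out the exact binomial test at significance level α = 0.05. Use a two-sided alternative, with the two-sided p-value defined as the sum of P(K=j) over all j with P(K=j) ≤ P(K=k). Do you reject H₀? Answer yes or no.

reject H₀: yes

Exact binomial: n=34, k=27, p₀=1/4=0.2500
P(X=j) = C(n,j)·p₀^j·(1−p₀)^(n−j); p = Σ P(X=j) over j with P(X=j) ≤ P(X=27)
p-value (two-sided) = 0.00000
At α=0.05: p < α → reject H₀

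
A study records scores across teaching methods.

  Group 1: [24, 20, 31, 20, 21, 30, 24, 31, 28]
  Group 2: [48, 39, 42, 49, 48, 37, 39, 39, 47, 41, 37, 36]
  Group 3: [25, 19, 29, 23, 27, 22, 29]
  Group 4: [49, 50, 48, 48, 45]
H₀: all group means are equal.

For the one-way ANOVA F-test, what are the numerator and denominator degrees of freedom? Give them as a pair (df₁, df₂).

degrees of freedom = [3, 29]

k = 4 groups, N = 33 total
df = (k−1, N−k) = (4−1, 33−4) = (3, 29)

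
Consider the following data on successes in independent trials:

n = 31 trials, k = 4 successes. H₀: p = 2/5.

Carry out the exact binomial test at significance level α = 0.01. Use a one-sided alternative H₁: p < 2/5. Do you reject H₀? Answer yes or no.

reject H₀: yes

Exact binomial: n=31, k=4, p₀=2/5=0.4000
P(X≤4) from Σ C(n,i)·p₀^i·(1−p₀)^(n−i)
p-value (one-sided, H₁ less) = 0.00103
At α=0.01: p < α → reject H₀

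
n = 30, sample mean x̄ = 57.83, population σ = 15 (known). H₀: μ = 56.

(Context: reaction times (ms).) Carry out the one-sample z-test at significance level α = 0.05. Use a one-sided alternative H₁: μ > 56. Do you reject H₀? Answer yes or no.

SE = σ/√n = 15/√30 = 2.7386
z = (x̄−μ₀)/SE = (57.83−56)/2.7386 = 0.6682
p-value (one-sided, H₁ greater) = 0.25200
At α=0.05: p ≥ α → fail to reject H₀

reject H₀: no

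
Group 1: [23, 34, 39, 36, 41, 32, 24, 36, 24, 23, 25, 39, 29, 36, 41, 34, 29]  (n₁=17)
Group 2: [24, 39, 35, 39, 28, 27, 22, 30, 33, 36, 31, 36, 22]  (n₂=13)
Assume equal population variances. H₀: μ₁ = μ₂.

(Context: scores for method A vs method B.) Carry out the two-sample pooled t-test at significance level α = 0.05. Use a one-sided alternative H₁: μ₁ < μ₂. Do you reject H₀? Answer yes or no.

reject H₀: no

x̄₁=32.059, s₁=6.485, n₁=17
x̄₂=30.923, s₂=6.020, n₂=13
s_p² = [16·6.485² + 12·6.020²]/28 = 39.5666
SE = √(s_p²·(1/17+1/13)) = 2.3175
t = (32.059−30.923)/2.3175 = 0.4901
df = 28
p-value (one-sided, H₁ less) = 0.68605
At α=0.05: p ≥ α → fail to reject H₀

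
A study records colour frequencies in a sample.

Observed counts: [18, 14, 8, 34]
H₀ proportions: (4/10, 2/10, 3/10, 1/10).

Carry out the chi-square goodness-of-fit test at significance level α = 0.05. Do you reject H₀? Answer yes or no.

reject H₀: yes

n = 74; E_i = n·p_i = [29.60, 14.80, 22.20, 7.40]
χ² = (18−29.60)²/29.60 + (14−14.80)²/14.80 + (8−22.20)²/22.20 + (34−7.40)²/7.40 = 109.2883
df = 3
p-value (upper-tail) = 0.00000
At α=0.05: p < α → reject H₀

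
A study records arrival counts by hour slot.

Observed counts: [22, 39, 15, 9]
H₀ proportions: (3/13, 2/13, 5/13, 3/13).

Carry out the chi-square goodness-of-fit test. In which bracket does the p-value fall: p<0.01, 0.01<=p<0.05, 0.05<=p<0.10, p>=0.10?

n = 85; E_i = n·p_i = [19.62, 13.08, 32.69, 19.62]
χ² = (22−19.62)²/19.62 + (39−13.08)²/13.08 + (15−32.69)²/32.69 + (9−19.62)²/19.62 = 66.9980
df = 3
p-value (upper-tail) = 0.00000
→ bracket: p<0.01

p-value bracket: p<0.01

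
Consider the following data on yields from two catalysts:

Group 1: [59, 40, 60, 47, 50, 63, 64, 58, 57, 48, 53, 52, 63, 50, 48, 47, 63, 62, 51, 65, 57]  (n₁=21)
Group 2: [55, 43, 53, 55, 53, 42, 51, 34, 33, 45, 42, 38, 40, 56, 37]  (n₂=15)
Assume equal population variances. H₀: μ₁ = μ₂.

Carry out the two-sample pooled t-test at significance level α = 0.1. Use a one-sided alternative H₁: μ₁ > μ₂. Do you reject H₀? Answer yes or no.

reject H₀: yes

x̄₁=55.095, s₁=7.106, n₁=21
x̄₂=45.133, s₂=8.061, n₂=15
s_p² = [20·7.106² + 14·8.061²]/34 = 56.4571
SE = √(s_p²·(1/21+1/15)) = 2.5401
t = (55.095−45.133)/2.5401 = 3.9218
df = 34
p-value (one-sided, H₁ greater) = 0.00020
At α=0.1: p < α → reject H₀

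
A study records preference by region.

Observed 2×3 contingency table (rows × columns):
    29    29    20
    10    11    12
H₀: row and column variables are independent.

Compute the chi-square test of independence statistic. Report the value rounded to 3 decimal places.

test statistic = 1.332

Row totals [78, 33], col totals [39, 40, 32], n=111
χ² = (29−27.41)²/27.41 + (29−28.11)²/28.11 + (20−22.49)²/22.49 + (10−11.59)²/11.59 + (11−11.89)²/11.89 + (12−9.51)²/9.51 = 1.3321
df = 2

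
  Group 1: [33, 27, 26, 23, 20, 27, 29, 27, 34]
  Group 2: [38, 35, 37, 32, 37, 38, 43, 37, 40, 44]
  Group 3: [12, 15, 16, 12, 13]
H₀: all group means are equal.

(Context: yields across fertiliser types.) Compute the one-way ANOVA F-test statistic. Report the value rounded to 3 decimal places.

test statistic = 76.430

Group means [27.33, 38.10, 13.60], grand mean 28.958
SSB = Σnᵢ(x̄ᵢ−x̄)² = 2038.858; SSW = ΣΣ(x−x̄ᵢ)² = 280.100
MSB = 2038.858/2 = 1019.4292; MSW = 280.100/21 = 13.3381
F = MSB/MSW = 76.4299
df = (2, 21)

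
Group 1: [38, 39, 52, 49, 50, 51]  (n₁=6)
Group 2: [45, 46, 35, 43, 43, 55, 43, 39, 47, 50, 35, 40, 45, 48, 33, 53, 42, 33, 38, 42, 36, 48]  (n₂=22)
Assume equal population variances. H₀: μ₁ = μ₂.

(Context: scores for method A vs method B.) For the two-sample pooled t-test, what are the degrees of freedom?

df = n₁ + n₂ − 2 = 6 + 22 − 2 = 26

degrees of freedom = 26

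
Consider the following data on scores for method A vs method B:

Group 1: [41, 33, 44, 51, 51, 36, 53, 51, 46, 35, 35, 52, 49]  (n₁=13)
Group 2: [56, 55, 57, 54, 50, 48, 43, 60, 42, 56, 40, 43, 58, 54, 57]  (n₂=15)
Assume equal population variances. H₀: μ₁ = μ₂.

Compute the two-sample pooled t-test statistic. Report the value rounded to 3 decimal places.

x̄₁=44.385, s₁=7.500, n₁=13
x̄₂=51.533, s₂=6.664, n₂=15
s_p² = [12·7.500² + 14·6.664²]/26 = 49.8773
SE = √(s_p²·(1/13+1/15)) = 2.6762
t = (44.385−51.533)/2.6762 = -2.6713
df = 26

test statistic = -2.671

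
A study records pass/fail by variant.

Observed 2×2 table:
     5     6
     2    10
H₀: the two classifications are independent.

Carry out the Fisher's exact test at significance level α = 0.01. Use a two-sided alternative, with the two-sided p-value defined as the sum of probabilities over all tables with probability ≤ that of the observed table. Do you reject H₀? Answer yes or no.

reject H₀: no

Margins: r₁=11, r₂=12, c₁=7, c₂=16, n=23
p_obs = C(11,5)·C(12,2)/C(23,7); sum pmf over tables with pmf ≤ p_obs
p-value (two-sided) = 0.19303
At α=0.01: p ≥ α → fail to reject H₀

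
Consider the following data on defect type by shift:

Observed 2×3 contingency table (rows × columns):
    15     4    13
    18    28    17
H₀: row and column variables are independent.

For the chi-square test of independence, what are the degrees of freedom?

degrees of freedom = 2

df = (r−1)(c−1) = (2−1)·(3−1) = 2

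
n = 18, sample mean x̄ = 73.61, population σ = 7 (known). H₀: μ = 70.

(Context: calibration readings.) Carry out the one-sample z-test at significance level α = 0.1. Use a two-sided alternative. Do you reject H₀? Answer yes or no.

reject H₀: yes

SE = σ/√n = 7/√18 = 1.6499
z = (x̄−μ₀)/SE = (73.61−70)/1.6499 = 2.1880
p-value (two-sided) = 0.02867
At α=0.1: p < α → reject H₀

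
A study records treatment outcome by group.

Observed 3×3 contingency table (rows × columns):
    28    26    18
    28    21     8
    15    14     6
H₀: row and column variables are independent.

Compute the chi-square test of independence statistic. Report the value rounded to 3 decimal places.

test statistic = 2.959

Row totals [72, 57, 35], col totals [71, 61, 32], n=164
χ² = (28−31.17)²/31.17 + (26−26.78)²/26.78 + (18−14.05)²/14.05 + (28−24.68)²/24.68 + (21−21.20)²/21.20 + (8−11.12)²/11.12 + (15−15.15)²/15.15 + (14−13.02)²/13.02 + (6−6.83)²/6.83 = 2.9586
df = 4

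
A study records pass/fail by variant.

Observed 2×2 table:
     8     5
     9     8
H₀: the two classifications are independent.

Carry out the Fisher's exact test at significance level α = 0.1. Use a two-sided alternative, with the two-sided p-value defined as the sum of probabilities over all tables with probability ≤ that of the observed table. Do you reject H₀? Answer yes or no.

Margins: r₁=13, r₂=17, c₁=17, c₂=13, n=30
p_obs = C(13,8)·C(17,9)/C(30,17); sum pmf over tables with pmf ≤ p_obs
p-value (two-sided) = 0.72134
At α=0.1: p ≥ α → fail to reject H₀

reject H₀: no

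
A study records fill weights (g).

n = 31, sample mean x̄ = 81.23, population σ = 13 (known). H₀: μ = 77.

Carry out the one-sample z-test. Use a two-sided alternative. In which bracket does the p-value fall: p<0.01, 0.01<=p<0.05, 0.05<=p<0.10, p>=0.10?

SE = σ/√n = 13/√31 = 2.3349
z = (x̄−μ₀)/SE = (81.23−77)/2.3349 = 1.8117
p-value (two-sided) = 0.07004
→ bracket: 0.05<=p<0.10

p-value bracket: 0.05<=p<0.10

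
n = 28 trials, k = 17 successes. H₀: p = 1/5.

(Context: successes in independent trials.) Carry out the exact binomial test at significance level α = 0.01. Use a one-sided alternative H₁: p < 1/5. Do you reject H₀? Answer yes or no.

Exact binomial: n=28, k=17, p₀=1/5=0.2000
P(X≤17) from Σ C(n,i)·p₀^i·(1−p₀)^(n−i)
p-value (one-sided, H₁ less) = 1.00000
At α=0.01: p ≥ α → fail to reject H₀

reject H₀: no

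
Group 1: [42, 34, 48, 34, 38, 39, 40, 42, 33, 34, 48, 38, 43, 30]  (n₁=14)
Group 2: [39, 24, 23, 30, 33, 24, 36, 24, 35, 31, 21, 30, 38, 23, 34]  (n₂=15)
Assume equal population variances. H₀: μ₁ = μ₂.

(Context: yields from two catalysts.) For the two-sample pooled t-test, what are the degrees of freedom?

degrees of freedom = 27

df = n₁ + n₂ − 2 = 14 + 15 − 2 = 27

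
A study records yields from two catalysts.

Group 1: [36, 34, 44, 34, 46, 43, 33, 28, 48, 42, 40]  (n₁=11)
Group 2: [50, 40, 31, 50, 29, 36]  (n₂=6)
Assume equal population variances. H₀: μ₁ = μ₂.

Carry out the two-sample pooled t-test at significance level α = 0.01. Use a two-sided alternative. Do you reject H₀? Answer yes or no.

reject H₀: no

x̄₁=38.909, s₁=6.300, n₁=11
x̄₂=39.333, s₂=9.114, n₂=6
s_p² = [10·6.300² + 5·9.114²]/15 = 54.1495
SE = √(s_p²·(1/11+1/6)) = 3.7346
t = (38.909−39.333)/3.7346 = -0.1136
df = 15
p-value (two-sided) = 0.91106
At α=0.01: p ≥ α → fail to reject H₀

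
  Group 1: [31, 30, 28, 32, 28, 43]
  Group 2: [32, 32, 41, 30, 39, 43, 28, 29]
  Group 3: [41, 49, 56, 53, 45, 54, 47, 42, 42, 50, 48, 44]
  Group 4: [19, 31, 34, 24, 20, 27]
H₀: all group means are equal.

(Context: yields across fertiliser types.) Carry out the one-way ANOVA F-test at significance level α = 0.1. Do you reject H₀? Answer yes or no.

Group means [32.00, 34.25, 47.58, 25.83], grand mean 37.250
SSB = Σnᵢ(x̄ᵢ−x̄)² = 2300.750; SSW = ΣΣ(x−x̄ᵢ)² = 851.250
MSB = 2300.750/3 = 766.9167; MSW = 851.250/28 = 30.4018
F = MSB/MSW = 25.2260
df = (3, 28)
p-value (upper-tail) = 0.00000
At α=0.1: p < α → reject H₀

reject H₀: yes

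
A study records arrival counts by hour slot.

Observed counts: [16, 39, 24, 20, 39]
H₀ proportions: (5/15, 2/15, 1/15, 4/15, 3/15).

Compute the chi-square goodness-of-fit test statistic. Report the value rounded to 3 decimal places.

test statistic = 78.815

n = 138; E_i = n·p_i = [46.00, 18.40, 9.20, 36.80, 27.60]
χ² = (16−46.00)²/46.00 + (39−18.40)²/18.40 + (24−9.20)²/9.20 + (20−36.80)²/36.80 + (39−27.60)²/27.60 = 78.8152
df = 4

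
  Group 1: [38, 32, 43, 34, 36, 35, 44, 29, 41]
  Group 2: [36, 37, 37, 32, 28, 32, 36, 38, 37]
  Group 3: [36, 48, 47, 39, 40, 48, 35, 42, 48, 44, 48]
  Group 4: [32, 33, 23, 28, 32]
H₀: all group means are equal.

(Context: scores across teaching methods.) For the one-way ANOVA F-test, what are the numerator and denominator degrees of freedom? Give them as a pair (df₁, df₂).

k = 4 groups, N = 34 total
df = (k−1, N−k) = (4−1, 34−4) = (3, 30)

degrees of freedom = [3, 30]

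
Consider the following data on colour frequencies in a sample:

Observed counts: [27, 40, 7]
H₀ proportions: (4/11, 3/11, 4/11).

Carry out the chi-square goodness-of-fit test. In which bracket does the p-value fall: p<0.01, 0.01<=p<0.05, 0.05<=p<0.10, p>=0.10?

n = 74; E_i = n·p_i = [26.91, 20.18, 26.91]
χ² = (27−26.91)²/26.91 + (40−20.18)²/20.18 + (7−26.91)²/26.91 = 34.1914
df = 2
p-value (upper-tail) = 0.00000
→ bracket: p<0.01

p-value bracket: p<0.01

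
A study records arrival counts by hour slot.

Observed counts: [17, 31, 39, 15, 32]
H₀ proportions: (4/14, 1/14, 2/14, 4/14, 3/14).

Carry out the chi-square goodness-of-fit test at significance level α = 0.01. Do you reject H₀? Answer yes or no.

reject H₀: yes

n = 134; E_i = n·p_i = [38.29, 9.57, 19.14, 38.29, 28.71]
χ² = (17−38.29)²/38.29 + (31−9.57)²/9.57 + (39−19.14)²/19.14 + (15−38.29)²/38.29 + (32−28.71)²/28.71 = 94.9453
df = 4
p-value (upper-tail) = 0.00000
At α=0.01: p < α → reject H₀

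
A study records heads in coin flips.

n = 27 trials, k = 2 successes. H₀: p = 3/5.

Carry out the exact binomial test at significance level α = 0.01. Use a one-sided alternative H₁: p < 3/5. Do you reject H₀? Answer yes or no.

Exact binomial: n=27, k=2, p₀=3/5=0.6000
P(X≤2) from Σ C(n,i)·p₀^i·(1−p₀)^(n−i)
p-value (one-sided, H₁ less) = 0.00000
At α=0.01: p < α → reject H₀

reject H₀: yes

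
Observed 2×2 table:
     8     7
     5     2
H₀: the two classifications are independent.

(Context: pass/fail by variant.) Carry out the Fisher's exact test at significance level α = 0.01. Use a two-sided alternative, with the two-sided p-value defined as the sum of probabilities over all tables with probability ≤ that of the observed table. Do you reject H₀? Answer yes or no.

reject H₀: no

Margins: r₁=15, r₂=7, c₁=13, c₂=9, n=22
p_obs = C(15,8)·C(7,5)/C(22,13); sum pmf over tables with pmf ≤ p_obs
p-value (two-sided) = 0.64783
At α=0.01: p ≥ α → fail to reject H₀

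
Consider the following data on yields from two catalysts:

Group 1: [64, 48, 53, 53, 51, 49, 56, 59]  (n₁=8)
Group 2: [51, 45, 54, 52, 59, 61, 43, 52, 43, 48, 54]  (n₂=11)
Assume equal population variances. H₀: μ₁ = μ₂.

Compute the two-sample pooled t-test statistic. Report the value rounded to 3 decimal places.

x̄₁=54.125, s₁=5.357, n₁=8
x̄₂=51.091, s₂=5.974, n₂=11
s_p² = [7·5.357² + 10·5.974²]/17 = 32.8108
SE = √(s_p²·(1/8+1/11)) = 2.6616
t = (54.125−51.091)/2.6616 = 1.1399
df = 17

test statistic = 1.140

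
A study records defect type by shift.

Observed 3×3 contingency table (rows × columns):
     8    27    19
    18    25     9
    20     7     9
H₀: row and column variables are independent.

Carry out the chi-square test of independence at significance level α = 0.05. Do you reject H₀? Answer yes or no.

reject H₀: yes

Row totals [54, 52, 36], col totals [46, 59, 37], n=142
χ² = (8−17.49)²/17.49 + (27−22.44)²/22.44 + (19−14.07)²/14.07 + (18−16.85)²/16.85 + (25−21.61)²/21.61 + (9−13.55)²/13.55 + (20−11.66)²/11.66 + (7−14.96)²/14.96 + (9−9.38)²/9.38 = 20.1573
df = 4
p-value (upper-tail) = 0.00046
At α=0.05: p < α → reject H₀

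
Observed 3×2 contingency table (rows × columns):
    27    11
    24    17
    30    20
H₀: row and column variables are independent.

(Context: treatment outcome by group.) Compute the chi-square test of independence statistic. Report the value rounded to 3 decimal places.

Row totals [38, 41, 50], col totals [81, 48], n=129
χ² = (27−23.86)²/23.86 + (11−14.14)²/14.14 + (24−25.74)²/25.74 + (17−15.26)²/15.26 + (30−31.40)²/31.40 + (20−18.60)²/18.60 = 1.5944
df = 2

test statistic = 1.594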